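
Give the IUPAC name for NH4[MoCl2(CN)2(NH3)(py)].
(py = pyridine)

ammonium amminedichlorodicyano(pyridine)molybdate(III)

The 1 ammonium counter-ion carries a total charge of +1, so each complex ion is 1−.
Ligand charges: 2×chloro (-1 each), 2×cyano (-1 each), 1×pyridine (neutral), 1×ammine (neutral); total -4. So Mo + (-4) = 1−, giving Mo = +3.
Ligands are named alphabetically: ammine before chloro before cyano before pyridine.
The complex ion is anionic, so molybdenum takes the -ate form molybdate(III).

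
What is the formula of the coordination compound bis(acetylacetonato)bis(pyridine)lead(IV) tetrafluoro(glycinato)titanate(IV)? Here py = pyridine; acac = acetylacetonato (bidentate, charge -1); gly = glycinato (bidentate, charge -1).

[Pb(acac)2(py)2][TiF4(gly)]2

Cation [Pb…]: ligand charges -2, Pb(IV) ⇒ ion charge 2+.
Anion [Ti…]: ligand charges -5, Ti(IV) ⇒ ion charge 1−.
One 2+ cation requires 2 of the 1− anion.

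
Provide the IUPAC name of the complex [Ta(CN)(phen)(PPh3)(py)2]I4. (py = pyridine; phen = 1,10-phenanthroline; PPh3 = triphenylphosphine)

cyano(1,10-phenanthroline)bis(pyridine)(triphenylphosphine)tantalum(V) iodide

The 4 iodide counter-ions carry a total charge of -4, so each complex ion is 4+.
Ligand charges: 2×pyridine (neutral), 1×cyano (-1 each), 1×1,10-phenanthroline (neutral), 1×triphenylphosphine (neutral); total -1. So Ta + (-1) = 4+, giving Ta = +5.
Ligands are named alphabetically: cyano before phenanthroline before pyridine before triphenylphosphine.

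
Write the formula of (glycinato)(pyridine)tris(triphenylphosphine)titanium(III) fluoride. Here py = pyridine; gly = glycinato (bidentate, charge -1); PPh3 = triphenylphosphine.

Ligands: 1 pyridine (py, neutral), 1 glycinato (gly, -1), 3 triphenylphosphine (PPh3, neutral). Ligand charge sum = -1.
Charge balance with fluoride (-1) requires 1 complex ion per 2 fluoride.

[Ti(gly)(PPh3)3(py)]F2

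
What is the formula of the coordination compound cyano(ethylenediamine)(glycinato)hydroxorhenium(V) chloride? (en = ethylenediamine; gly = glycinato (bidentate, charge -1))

[Re(CN)(en)(gly)(OH)]Cl2

Ligands: 1 hydroxo (OH, -1), 1 ethylenediamine (en, neutral), 1 glycinato (gly, -1), 1 cyano (CN, -1). Ligand charge sum = -3.
With Re in oxidation state +5, the complex ion is [Re...]^2+.
Charge balance with chloride (-1) requires 1 complex ion per 2 chloride.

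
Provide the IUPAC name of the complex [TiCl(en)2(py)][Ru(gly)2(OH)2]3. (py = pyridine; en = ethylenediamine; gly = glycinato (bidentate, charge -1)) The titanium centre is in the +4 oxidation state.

chlorobis(ethylenediamine)(pyridine)titanium(IV) bis(glycinato)dihydroxoruthenate(III)

Ti is given as +4; the cation's ligand charges sum to -1, so the complex cation is 3+.
With 3 anions per cation, each anion must be 3/3 = 1−.
Anion: ligand charges sum to -4; for the ion to be 1−, Ru = +3.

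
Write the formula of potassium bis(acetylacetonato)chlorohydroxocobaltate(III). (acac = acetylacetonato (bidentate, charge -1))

K[Co(acac)2Cl(OH)]

Ligands: 2 acetylacetonato (acac, -1), 1 hydroxo (OH, -1), 1 chloro (Cl, -1). Ligand charge sum = -4.
With Co in oxidation state +3, the complex ion is [Co...]^1−.
Charge balance with potassium (+1) requires 1 complex ion per 1 potassium.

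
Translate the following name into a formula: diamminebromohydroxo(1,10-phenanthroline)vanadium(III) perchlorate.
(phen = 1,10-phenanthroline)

[VBr(NH3)2(OH)(phen)]ClO4

Ligands: 1 1,10-phenanthroline (phen, neutral), 2 ammine (NH3, neutral), 1 bromo (Br, -1), 1 hydroxo (OH, -1). Ligand charge sum = -2.
With V in oxidation state +3, the complex ion is [V...]^1+.
Charge balance with perchlorate (-1) requires 1 complex ion per 1 perchlorate.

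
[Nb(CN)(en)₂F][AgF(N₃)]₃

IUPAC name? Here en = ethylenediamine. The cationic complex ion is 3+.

cyanobis(ethylenediamine)fluoroniobium(V) azidofluoroargentate(I)

Both ions are complex: the cation is named first with the plain metal name, the anion second with the -ate form; each ion's ligands are alphabetised independently.
The complex cation is given as 3+; its ligand charges sum to -2, so Nb = +5.
With 3 anions per cation, each anion must be 3/3 = 1−.
Anion: ligand charges sum to -2; for the ion to be 1−, Ag = +1.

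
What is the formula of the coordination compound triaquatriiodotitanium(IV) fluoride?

Ligands: 3 aqua (H2O, neutral), 3 iodo (I, -1). Ligand charge sum = -3.
With Ti in oxidation state +4, the complex ion is [Ti...]^1+.
Charge balance with fluoride (-1) requires 1 complex ion per 1 fluoride.

[Ti(H2O)3I3]F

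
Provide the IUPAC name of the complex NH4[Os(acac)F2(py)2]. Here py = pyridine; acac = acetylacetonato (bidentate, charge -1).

ammonium (acetylacetonato)difluorobis(pyridine)osmate(II)

The 1 ammonium counter-ion carries a total charge of +1, so each complex ion is 1−.
Ligand charges: 2×pyridine (neutral), 1×acetylacetonato (-1 each), 2×fluoro (-1 each); total -3. So Os + (-3) = 1−, giving Os = +2.
The complex ion is anionic, so osmium takes the -ate form osmate(II).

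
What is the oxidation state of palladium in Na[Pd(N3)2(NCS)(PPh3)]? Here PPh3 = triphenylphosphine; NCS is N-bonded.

+2

1 sodium outside the brackets (+1 each) → the complex ion is 1−.
Ligand charges: 1×PPh3 neutral; 1×NCS = -1; 2×N3 = -2; sum -3.
Pd + (-3) = 1− ⇒ Pd is +2.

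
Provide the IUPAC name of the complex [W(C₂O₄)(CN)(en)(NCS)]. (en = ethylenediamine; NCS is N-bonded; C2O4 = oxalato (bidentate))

There is no counter-ion, so the complex is neutral overall.
Ligand charges: 1×cyano (-1 each), 1×ethylenediamine (neutral), 1×isothiocyanato (-1 each), 1×oxalato (-2 each); total -4. So W + (-4) = 0, giving W = +4.
Ligands are named alphabetically: cyano before ethylenediamine before isothiocyanato before oxalato.

cyano(ethylenediamine)isothiocyanatooxalatotungsten(IV)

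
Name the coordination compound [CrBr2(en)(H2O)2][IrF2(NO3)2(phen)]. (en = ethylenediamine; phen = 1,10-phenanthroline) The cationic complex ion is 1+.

Both ions are complex: the cation is named first with the plain metal name, the anion second with the -ate form; each ion's ligands are alphabetised independently.
The complex cation is given as 1+; its ligand charges sum to -2, so Cr = +3.
A 1:1 salt means the anion carries the equal and opposite charge, 1−.
Anion: ligand charges sum to -4; for the ion to be 1−, Ir = +3.

diaquadibromo(ethylenediamine)chromium(III) difluorodinitrato(1,10-phenanthroline)iridate(III)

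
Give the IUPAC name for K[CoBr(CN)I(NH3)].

potassium amminebromocyanoiodocobaltate(II)

The 1 potassium counter-ion carries a total charge of +1, so each complex ion is 1−.
Ligand charges: 1×bromo (-1 each), 1×ammine (neutral), 1×cyano (-1 each), 1×iodo (-1 each); total -3. So Co + (-3) = 1−, giving Co = +2.
The complex ion is anionic, so cobalt takes the -ate form cobaltate(II).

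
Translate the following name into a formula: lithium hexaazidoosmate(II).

Li4[Os(N3)6]

Ligands: 6 azido (N3, -1). Ligand charge sum = -6.
With Os in oxidation state +2, the complex ion is [Os...]^4−.
Charge balance with lithium (+1) requires 1 complex ion per 4 lithium.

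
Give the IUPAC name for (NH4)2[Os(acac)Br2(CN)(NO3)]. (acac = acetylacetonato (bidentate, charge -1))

The 2 ammonium counter-ions carry a total charge of +2, so each complex ion is 2−.
Ligand charges: 1×cyano (-1 each), 1×acetylacetonato (-1 each), 2×bromo (-1 each), 1×nitrato (-1 each); total -5. So Os + (-5) = 2−, giving Os = +3.
Ligands are named alphabetically: acetylacetonato before bromo before cyano before nitrato.
The complex ion is anionic, so osmium takes the -ate form osmate(III).

ammonium (acetylacetonato)dibromocyanonitratoosmate(III)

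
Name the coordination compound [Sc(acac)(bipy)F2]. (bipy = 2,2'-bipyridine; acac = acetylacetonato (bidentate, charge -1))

(acetylacetonato)(2,2'-bipyridine)difluoroscandium(III)

There is no counter-ion, so the complex is neutral overall.
Ligand charges: 2×fluoro (-1 each), 1×2,2'-bipyridine (neutral), 1×acetylacetonato (-1 each); total -3. So Sc + (-3) = 0, giving Sc = +3.
Ligands are named alphabetically: acetylacetonato before bipyridine before fluoro.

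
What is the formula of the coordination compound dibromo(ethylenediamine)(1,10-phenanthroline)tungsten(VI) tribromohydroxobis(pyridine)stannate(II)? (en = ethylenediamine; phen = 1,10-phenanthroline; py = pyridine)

Cation [W…]: ligand charges -2, W(VI) ⇒ ion charge 4+.
Anion [Sn…]: ligand charges -4, Sn(II) ⇒ ion charge 2−.
One 4+ cation requires 2 of the 2− anion.

[WBr2(en)(phen)][SnBr3(OH)(py)2]2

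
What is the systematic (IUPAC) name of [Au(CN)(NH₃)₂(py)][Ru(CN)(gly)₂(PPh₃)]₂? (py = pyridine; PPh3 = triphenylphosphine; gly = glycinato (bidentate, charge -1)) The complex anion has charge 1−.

Both ions are complex: the cation is named first with the plain metal name, the anion second with the -ate form; each ion's ligands are alphabetised independently.
The complex anion is given as 1−; its ligand charges sum to -3, so Ru = +2.
With 2 anions per cation, the cation must be 2×1 = 2+.
Cation: ligand charges sum to -1; for the ion to be 2+, Au = +3.

diamminecyano(pyridine)gold(III) cyanobis(glycinato)(triphenylphosphine)ruthenate(II)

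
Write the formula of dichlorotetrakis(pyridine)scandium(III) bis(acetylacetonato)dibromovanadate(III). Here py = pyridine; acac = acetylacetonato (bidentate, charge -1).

[ScCl2(py)4][V(acac)2Br2]

Cation [Sc…]: ligand charges -2, Sc(III) ⇒ ion charge 1+.
Anion [V…]: ligand charges -4, V(III) ⇒ ion charge 1−.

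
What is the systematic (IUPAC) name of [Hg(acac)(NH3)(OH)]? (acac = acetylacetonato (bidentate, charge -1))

There is no counter-ion, so the complex is neutral overall.
Ligand charges: 1×ammine (neutral), 1×hydroxo (-1 each), 1×acetylacetonato (-1 each); total -2. So Hg + (-2) = 0, giving Hg = +2.
Ligands are named alphabetically: acetylacetonato before ammine before hydroxo.

(acetylacetonato)amminehydroxomercury(II)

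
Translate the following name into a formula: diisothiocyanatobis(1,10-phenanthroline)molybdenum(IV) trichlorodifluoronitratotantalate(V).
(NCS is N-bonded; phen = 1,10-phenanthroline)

[Mo(NCS)2(phen)2][TaCl3F2(NO3)]2

Cation [Mo…]: ligand charges -2, Mo(IV) ⇒ ion charge 2+.
Anion [Ta…]: ligand charges -6, Ta(V) ⇒ ion charge 1−.
One 2+ cation requires 2 of the 1− anion.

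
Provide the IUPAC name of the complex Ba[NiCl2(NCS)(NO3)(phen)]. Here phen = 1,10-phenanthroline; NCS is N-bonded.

barium dichloroisothiocyanatonitrato(1,10-phenanthroline)nickelate(II)

The 1 barium counter-ion carries a total charge of +2, so each complex ion is 2−.
Ligand charges: 1×nitrato (-1 each), 2×chloro (-1 each), 1×1,10-phenanthroline (neutral), 1×isothiocyanato (-1 each); total -4. So Ni + (-4) = 2−, giving Ni = +2.
Ligands are named alphabetically: chloro before isothiocyanato before nitrato before phenanthroline.
The complex ion is anionic, so nickel takes the -ate form nickelate(II).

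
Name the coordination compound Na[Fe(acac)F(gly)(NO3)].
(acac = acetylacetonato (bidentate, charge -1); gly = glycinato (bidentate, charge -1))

The 1 sodium counter-ion carries a total charge of +1, so each complex ion is 1−.
Ligand charges: 1×acetylacetonato (-1 each), 1×nitrato (-1 each), 1×glycinato (-1 each), 1×fluoro (-1 each); total -4. So Fe + (-4) = 1−, giving Fe = +3.
Ligands are named alphabetically: acetylacetonato before fluoro before glycinato before nitrato.
The complex ion is anionic, so iron takes the -ate form ferrate(III).

sodium (acetylacetonato)fluoro(glycinato)nitratoferrate(III)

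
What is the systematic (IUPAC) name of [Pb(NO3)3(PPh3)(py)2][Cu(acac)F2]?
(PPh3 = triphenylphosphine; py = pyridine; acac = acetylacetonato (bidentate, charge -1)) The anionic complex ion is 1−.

trinitratobis(pyridine)(triphenylphosphine)lead(IV) (acetylacetonato)difluorocuprate(II)

The complex anion is given as 1−; its ligand charges sum to -3, so Cu = +2.
A 1:1 salt means the cation carries the equal and opposite charge, 1+.
Cation: ligand charges sum to -3; for the ion to be 1+, Pb = +4.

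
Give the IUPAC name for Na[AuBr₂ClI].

The 1 sodium counter-ion carries a total charge of +1, so each complex ion is 1−.
Ligand charges: 1×chloro (-1 each), 2×bromo (-1 each), 1×iodo (-1 each); total -4. So Au + (-4) = 1−, giving Au = +3.
The complex ion is anionic, so gold takes the -ate form aurate(III).

sodium dibromochloroiodoaurate(III)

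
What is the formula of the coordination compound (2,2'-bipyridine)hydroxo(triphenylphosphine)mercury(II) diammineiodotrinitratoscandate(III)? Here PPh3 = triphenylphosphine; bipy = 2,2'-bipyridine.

[Hg(bipy)(OH)(PPh3)][ScI(NH3)2(NO3)3]

Cation [Hg…]: ligand charges -1, Hg(II) ⇒ ion charge 1+.
Anion [Sc…]: ligand charges -4, Sc(III) ⇒ ion charge 1−.
One 1+ cation balances one 1− anion.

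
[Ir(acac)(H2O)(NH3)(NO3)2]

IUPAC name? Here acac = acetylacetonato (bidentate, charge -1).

(acetylacetonato)ammineaquadinitratoiridium(III)

There is no counter-ion, so the complex is neutral overall.
Ligand charges: 1×ammine (neutral), 2×nitrato (-1 each), 1×acetylacetonato (-1 each), 1×aqua (neutral); total -3. So Ir + (-3) = 0, giving Ir = +3.
Ligands are named alphabetically: acetylacetonato before ammine before aqua before nitrato.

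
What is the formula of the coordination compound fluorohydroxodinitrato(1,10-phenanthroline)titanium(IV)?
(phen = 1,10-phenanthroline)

Ligands: 1 hydroxo (OH, -1), 1 1,10-phenanthroline (phen, neutral), 2 nitrato (NO3, -1), 1 fluoro (F, -1). Ligand charge sum = -4.
With Ti in oxidation state +4, the complex ion is [Ti...].

[TiF(NO3)2(OH)(phen)]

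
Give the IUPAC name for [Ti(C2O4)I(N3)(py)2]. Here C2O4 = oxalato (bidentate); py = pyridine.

There is no counter-ion, so the complex is neutral overall.
Ligand charges: 1×oxalato (-2 each), 1×iodo (-1 each), 2×pyridine (neutral), 1×azido (-1 each); total -4. So Ti + (-4) = 0, giving Ti = +4.
Ligands are named alphabetically: azido before iodo before oxalato before pyridine.

azidoiodooxalatobis(pyridine)titanium(IV)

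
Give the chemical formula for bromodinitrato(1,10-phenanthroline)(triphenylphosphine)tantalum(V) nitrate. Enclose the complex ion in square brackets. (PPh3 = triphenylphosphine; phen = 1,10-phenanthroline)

Ligands: 1 bromo (Br, -1), 1 triphenylphosphine (PPh3, neutral), 2 nitrato (NO3, -1), 1 1,10-phenanthroline (phen, neutral). Ligand charge sum = -3.
With Ta in oxidation state +5, the complex ion is [Ta...]^2+.
Charge balance with nitrate (-1) requires 1 complex ion per 2 nitrate.

[TaBr(NO3)2(phen)(PPh3)](NO3)2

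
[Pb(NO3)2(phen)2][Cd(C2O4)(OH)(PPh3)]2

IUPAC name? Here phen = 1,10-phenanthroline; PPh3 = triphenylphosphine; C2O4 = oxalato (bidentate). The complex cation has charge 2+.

The complex cation is given as 2+; its ligand charges sum to -2, so Pb = +4.
With 2 anions per cation, each anion must be 2/2 = 1−.
Anion: ligand charges sum to -3; for the ion to be 1−, Cd = +2.

dinitratobis(1,10-phenanthroline)lead(IV) hydroxooxalato(triphenylphosphine)cadmate(II)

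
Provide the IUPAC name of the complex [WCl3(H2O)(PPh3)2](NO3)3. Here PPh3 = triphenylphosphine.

aquatrichlorobis(triphenylphosphine)tungsten(VI) nitrate

The 3 nitrate counter-ions carry a total charge of -3, so each complex ion is 3+.
Ligand charges: 2×triphenylphosphine (neutral), 1×aqua (neutral), 3×chloro (-1 each); total -3. So W + (-3) = 3+, giving W = +6.
Ligands are named alphabetically: aqua before chloro before triphenylphosphine.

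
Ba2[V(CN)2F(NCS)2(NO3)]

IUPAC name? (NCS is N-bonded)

The 2 barium counter-ions carry a total charge of +4, so each complex ion is 4−.
Ligand charges: 1×nitrato (-1 each), 2×cyano (-1 each), 2×isothiocyanato (-1 each), 1×fluoro (-1 each); total -6. So V + (-6) = 4−, giving V = +2.
Ligands are named alphabetically: cyano before fluoro before isothiocyanato before nitrato.
The complex ion is anionic, so vanadium takes the -ate form vanadate(II).

barium dicyanofluorodiisothiocyanatonitratovanadate(II)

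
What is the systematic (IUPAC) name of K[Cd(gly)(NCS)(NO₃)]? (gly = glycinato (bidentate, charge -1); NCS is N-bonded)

potassium (glycinato)isothiocyanatonitratocadmate(II)

The 1 potassium counter-ion carries a total charge of +1, so each complex ion is 1−.
Ligand charges: 1×glycinato (-1 each), 1×isothiocyanato (-1 each), 1×nitrato (-1 each); total -3. So Cd + (-3) = 1−, giving Cd = +2.
The complex ion is anionic, so cadmium takes the -ate form cadmate(II).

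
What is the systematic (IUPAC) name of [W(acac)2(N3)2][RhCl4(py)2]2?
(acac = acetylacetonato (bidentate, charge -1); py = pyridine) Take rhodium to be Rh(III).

Both ions are complex: the cation is named first with the plain metal name, the anion second with the -ate form; each ion's ligands are alphabetised independently.
Rh is given as +3; the anion's ligand charges sum to -4, so the complex anion is 1−.
With 2 anions per cation, the cation must be 2×1 = 2+.
Cation: ligand charges sum to -4; for the ion to be 2+, W = +6.

bis(acetylacetonato)diazidotungsten(VI) tetrachlorobis(pyridine)rhodate(III)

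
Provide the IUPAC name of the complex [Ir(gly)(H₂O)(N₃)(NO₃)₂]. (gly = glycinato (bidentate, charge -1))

aquaazido(glycinato)dinitratoiridium(IV)

There is no counter-ion, so the complex is neutral overall.
Ligand charges: 1×aqua (neutral), 1×azido (-1 each), 1×glycinato (-1 each), 2×nitrato (-1 each); total -4. So Ir + (-4) = 0, giving Ir = +4.
Ligands are named alphabetically: aqua before azido before glycinato before nitrato.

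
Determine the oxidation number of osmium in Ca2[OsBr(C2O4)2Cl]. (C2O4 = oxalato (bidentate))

2 calcium outside the brackets (+2 each) → the complex ion is 4−.
Ligand charges: 1×Br = -1; 1×Cl = -1; 2×C2O4 = -4; sum -6.
Os + (-6) = 4− ⇒ Os is +2.

+2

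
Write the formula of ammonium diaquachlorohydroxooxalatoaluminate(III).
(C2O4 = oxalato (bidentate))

Ligands: 1 chloro (Cl, -1), 2 aqua (H2O, neutral), 1 oxalato (C2O4, -2), 1 hydroxo (OH, -1). Ligand charge sum = -4.
With Al in oxidation state +3, the complex ion is [Al...]^1−.
Charge balance with ammonium (+1) requires 1 complex ion per 1 ammonium.

NH4[Al(C2O4)Cl(H2O)2(OH)]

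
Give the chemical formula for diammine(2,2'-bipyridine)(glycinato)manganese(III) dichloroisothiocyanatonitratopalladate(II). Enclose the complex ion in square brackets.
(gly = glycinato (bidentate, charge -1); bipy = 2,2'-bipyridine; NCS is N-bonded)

[Mn(bipy)(gly)(NH3)2][PdCl2(NCS)(NO3)]

Cation [Mn…]: ligand charges -1, Mn(III) ⇒ ion charge 2+.
Anion [Pd…]: ligand charges -4, Pd(II) ⇒ ion charge 2−.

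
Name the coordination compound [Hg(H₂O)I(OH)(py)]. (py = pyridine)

aquahydroxoiodo(pyridine)mercury(II)

There is no counter-ion, so the complex is neutral overall.
Ligand charges: 1×pyridine (neutral), 1×iodo (-1 each), 1×hydroxo (-1 each), 1×aqua (neutral); total -2. So Hg + (-2) = 0, giving Hg = +2.
Ligands are named alphabetically: aqua before hydroxo before iodo before pyridine.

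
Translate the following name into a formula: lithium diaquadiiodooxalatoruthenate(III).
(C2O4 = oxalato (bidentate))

Ligands: 1 oxalato (C2O4, -2), 2 aqua (H2O, neutral), 2 iodo (I, -1). Ligand charge sum = -4.
With Ru in oxidation state +3, the complex ion is [Ru...]^1−.
Charge balance with lithium (+1) requires 1 complex ion per 1 lithium.

Li[Ru(C2O4)(H2O)2I2]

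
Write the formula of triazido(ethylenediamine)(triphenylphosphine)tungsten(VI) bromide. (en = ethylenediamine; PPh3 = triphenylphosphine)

[W(en)(N3)3(PPh3)]Br3

Ligands: 3 azido (N3, -1), 1 ethylenediamine (en, neutral), 1 triphenylphosphine (PPh3, neutral). Ligand charge sum = -3.
With W in oxidation state +6, the complex ion is [W...]^3+.
Charge balance with bromide (-1) requires 1 complex ion per 3 bromide.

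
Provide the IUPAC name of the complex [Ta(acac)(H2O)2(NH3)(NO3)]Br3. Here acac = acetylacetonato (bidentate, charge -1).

(acetylacetonato)amminediaquanitratotantalum(V) bromide

The 3 bromide counter-ions carry a total charge of -3, so each complex ion is 3+.
Ligand charges: 1×nitrato (-1 each), 1×acetylacetonato (-1 each), 2×aqua (neutral), 1×ammine (neutral); total -2. So Ta + (-2) = 3+, giving Ta = +5.
Ligands are named alphabetically: acetylacetonato before ammine before aqua before nitrato.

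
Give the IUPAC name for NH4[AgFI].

ammonium fluoroiodoargentate(I)

The 1 ammonium counter-ion carries a total charge of +1, so each complex ion is 1−.
Ligand charges: 1×iodo (-1 each), 1×fluoro (-1 each); total -2. So Ag + (-2) = 1−, giving Ag = +1.
Ligands are named alphabetically: fluoro before iodo.
The complex ion is anionic, so silver takes the -ate form argentate(I).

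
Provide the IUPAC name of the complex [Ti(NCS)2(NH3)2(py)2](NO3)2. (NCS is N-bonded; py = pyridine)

diamminediisothiocyanatobis(pyridine)titanium(IV) nitrate

The 2 nitrate counter-ions carry a total charge of -2, so each complex ion is 2+.
Ligand charges: 2×ammine (neutral), 2×isothiocyanato (-1 each), 2×pyridine (neutral); total -2. So Ti + (-2) = 2+, giving Ti = +4.
Ligands are named alphabetically: ammine before isothiocyanato before pyridine.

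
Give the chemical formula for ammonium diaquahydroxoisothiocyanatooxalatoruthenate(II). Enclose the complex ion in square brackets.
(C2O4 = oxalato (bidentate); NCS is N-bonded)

(NH4)2[Ru(C2O4)(H2O)2(NCS)(OH)]

Ligands: 1 oxalato (C2O4, -2), 1 hydroxo (OH, -1), 2 aqua (H2O, neutral), 1 isothiocyanato (NCS, -1). Ligand charge sum = -4.
Charge balance with ammonium (+1) requires 1 complex ion per 2 ammonium.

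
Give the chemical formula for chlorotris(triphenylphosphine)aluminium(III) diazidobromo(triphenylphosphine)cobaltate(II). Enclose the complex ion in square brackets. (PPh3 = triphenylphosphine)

[AlCl(PPh3)3][CoBr(N3)2(PPh3)]2

Cation [Al…]: ligand charges -1, Al(III) ⇒ ion charge 2+.
Anion [Co…]: ligand charges -3, Co(II) ⇒ ion charge 1−.
One 2+ cation requires 2 of the 1− anion.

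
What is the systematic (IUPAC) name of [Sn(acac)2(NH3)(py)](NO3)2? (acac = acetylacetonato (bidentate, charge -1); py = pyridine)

bis(acetylacetonato)ammine(pyridine)tin(IV) nitrate

The 2 nitrate counter-ions carry a total charge of -2, so each complex ion is 2+.
Ligand charges: 1×ammine (neutral), 2×acetylacetonato (-1 each), 1×pyridine (neutral); total -2. So Sn + (-2) = 2+, giving Sn = +4.
Ligands are named alphabetically: acetylacetonato before ammine before pyridine.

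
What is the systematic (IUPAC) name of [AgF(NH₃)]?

There is no counter-ion, so the complex is neutral overall.
Ligand charges: 1×fluoro (-1 each), 1×ammine (neutral); total -1. So Ag + (-1) = 0, giving Ag = +1.
Ligands are named alphabetically: ammine before fluoro.

amminefluorosilver(I)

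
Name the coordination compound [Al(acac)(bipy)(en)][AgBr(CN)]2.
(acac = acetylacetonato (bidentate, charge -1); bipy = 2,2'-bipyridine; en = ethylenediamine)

(acetylacetonato)(2,2'-bipyridine)(ethylenediamine)aluminium(III) bromocyanoargentate(I)

Both ions are complex: the cation is named first with the plain metal name, the anion second with the -ate form; each ion's ligands are alphabetised independently.
Aluminium is always +3 in its complexes; the cation's ligand charges sum to -1, so the complex cation is 2+.
With 2 anions per cation, each anion must be 2/2 = 1−.
Anion: ligand charges sum to -2; for the ion to be 1−, Ag = +1.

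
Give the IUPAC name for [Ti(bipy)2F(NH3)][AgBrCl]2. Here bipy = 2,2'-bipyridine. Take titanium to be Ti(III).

Ti is given as +3; the cation's ligand charges sum to -1, so the complex cation is 2+.
With 2 anions per cation, each anion must be 2/2 = 1−.
Anion: ligand charges sum to -2; for the ion to be 1−, Ag = +1.

amminebis(2,2'-bipyridine)fluorotitanium(III) bromochloroargentate(I)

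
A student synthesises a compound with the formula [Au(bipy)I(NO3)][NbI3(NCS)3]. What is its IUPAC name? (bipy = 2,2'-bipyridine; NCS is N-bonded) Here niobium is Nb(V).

(2,2'-bipyridine)iodonitratogold(III) triiodotriisothiocyanatoniobate(V)

Nb is given as +5; the anion's ligand charges sum to -6, so the complex anion is 1−.
A 1:1 salt means the cation carries the equal and opposite charge, 1+.
Cation: ligand charges sum to -2; for the ion to be 1+, Au = +3.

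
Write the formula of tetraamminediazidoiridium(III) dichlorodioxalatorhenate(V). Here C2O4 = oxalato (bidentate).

[Ir(N3)2(NH3)4][Re(C2O4)2Cl2]

Cation [Ir…]: ligand charges -2, Ir(III) ⇒ ion charge 1+.
Anion [Re…]: ligand charges -6, Re(V) ⇒ ion charge 1−.
One 1+ cation balances one 1− anion.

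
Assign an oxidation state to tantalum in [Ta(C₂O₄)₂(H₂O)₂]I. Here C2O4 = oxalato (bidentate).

+5

1 iodide outside the brackets (-1 each) → the complex ion is 1+.
Ligand charges: 2×C2O4 = -4; 2×H2O neutral; sum -4.
Ta + (-4) = 1+ ⇒ Ta is +5.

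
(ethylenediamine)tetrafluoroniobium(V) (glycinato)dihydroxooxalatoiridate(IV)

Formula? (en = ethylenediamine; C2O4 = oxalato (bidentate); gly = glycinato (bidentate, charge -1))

Cation [Nb…]: ligand charges -4, Nb(V) ⇒ ion charge 1+.
Anion [Ir…]: ligand charges -5, Ir(IV) ⇒ ion charge 1−.
One 1+ cation balances one 1− anion.

[Nb(en)F4][Ir(C2O4)(gly)(OH)2]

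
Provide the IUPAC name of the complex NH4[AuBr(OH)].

ammonium bromohydroxoaurate(I)

The 1 ammonium counter-ion carries a total charge of +1, so each complex ion is 1−.
Ligand charges: 1×bromo (-1 each), 1×hydroxo (-1 each); total -2. So Au + (-2) = 1−, giving Au = +1.
Ligands are named alphabetically: bromo before hydroxo.
The complex ion is anionic, so gold takes the -ate form aurate(I).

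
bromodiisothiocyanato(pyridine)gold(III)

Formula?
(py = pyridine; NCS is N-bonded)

Ligands: 1 pyridine (py, neutral), 2 isothiocyanato (NCS, -1), 1 bromo (Br, -1). Ligand charge sum = -3.
With Au in oxidation state +3, the complex ion is [Au...].

[AuBr(NCS)2(py)]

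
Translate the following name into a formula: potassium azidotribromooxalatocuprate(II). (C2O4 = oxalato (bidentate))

Ligands: 1 oxalato (C2O4, -2), 1 azido (N3, -1), 3 bromo (Br, -1). Ligand charge sum = -6.
Charge balance with potassium (+1) requires 1 complex ion per 4 potassium.

K4[CuBr3(C2O4)(N3)]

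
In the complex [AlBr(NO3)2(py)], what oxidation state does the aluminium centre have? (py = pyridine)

No counter-ion: the bracketed complex is neutral.
Ligand charges: 1×Br = -1; 1×py neutral; 2×NO3 = -2; sum -3.
Al + (-3) = 0 ⇒ Al is +3.

+3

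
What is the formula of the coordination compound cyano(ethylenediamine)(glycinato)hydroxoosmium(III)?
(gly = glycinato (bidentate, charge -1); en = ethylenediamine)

Ligands: 1 cyano (CN, -1), 1 glycinato (gly, -1), 1 hydroxo (OH, -1), 1 ethylenediamine (en, neutral). Ligand charge sum = -3.
With Os in oxidation state +3, the complex ion is [Os...].

[Os(CN)(en)(gly)(OH)]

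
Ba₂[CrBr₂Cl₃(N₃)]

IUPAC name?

The 2 barium counter-ions carry a total charge of +4, so each complex ion is 4−.
Ligand charges: 1×azido (-1 each), 3×chloro (-1 each), 2×bromo (-1 each); total -6. So Cr + (-6) = 4−, giving Cr = +2.
Ligands are named alphabetically: azido before bromo before chloro.
The complex ion is anionic, so chromium takes the -ate form chromate(II).

barium azidodibromotrichlorochromate(II)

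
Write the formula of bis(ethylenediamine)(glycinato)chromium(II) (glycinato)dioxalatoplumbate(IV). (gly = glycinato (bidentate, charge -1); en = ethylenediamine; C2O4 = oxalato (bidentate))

Cation [Cr…]: ligand charges -1, Cr(II) ⇒ ion charge 1+.
Anion [Pb…]: ligand charges -5, Pb(IV) ⇒ ion charge 1−.

[Cr(en)2(gly)][Pb(C2O4)2(gly)]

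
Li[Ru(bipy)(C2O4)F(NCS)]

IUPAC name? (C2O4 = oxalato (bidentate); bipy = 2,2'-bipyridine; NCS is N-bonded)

The 1 lithium counter-ion carries a total charge of +1, so each complex ion is 1−.
Ligand charges: 1×oxalato (-2 each), 1×fluoro (-1 each), 1×2,2'-bipyridine (neutral), 1×isothiocyanato (-1 each); total -4. So Ru + (-4) = 1−, giving Ru = +3.
The complex ion is anionic, so ruthenium takes the -ate form ruthenate(III).

lithium (2,2'-bipyridine)fluoroisothiocyanatooxalatoruthenate(III)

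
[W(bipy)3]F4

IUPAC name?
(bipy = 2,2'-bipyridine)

tris(2,2'-bipyridine)tungsten(IV) fluoride

The 4 fluoride counter-ions carry a total charge of -4, so each complex ion is 4+.
Ligand charges: 3×2,2'-bipyridine (neutral); total 0. So W + (0) = 4+, giving W = +4.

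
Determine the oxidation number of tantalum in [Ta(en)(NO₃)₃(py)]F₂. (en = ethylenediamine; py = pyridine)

2 fluoride outside the brackets (-1 each) → the complex ion is 2+.
Ligand charges: 1×en neutral; 3×NO3 = -3; 1×py neutral; sum -3.
Ta + (-3) = 2+ ⇒ Ta is +5.

+5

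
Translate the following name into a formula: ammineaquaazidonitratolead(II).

[Pb(H2O)(N3)(NH3)(NO3)]

Ligands: 1 aqua (H2O, neutral), 1 azido (N3, -1), 1 ammine (NH3, neutral), 1 nitrato (NO3, -1). Ligand charge sum = -2.
With Pb in oxidation state +2, the complex ion is [Pb...].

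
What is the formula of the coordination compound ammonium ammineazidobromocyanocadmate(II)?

NH4[CdBr(CN)(N3)(NH3)]

Ligands: 1 azido (N3, -1), 1 ammine (NH3, neutral), 1 cyano (CN, -1), 1 bromo (Br, -1). Ligand charge sum = -3.
With Cd in oxidation state +2, the complex ion is [Cd...]^1−.
Charge balance with ammonium (+1) requires 1 complex ion per 1 ammonium.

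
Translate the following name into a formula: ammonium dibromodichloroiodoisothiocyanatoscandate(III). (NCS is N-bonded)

Ligands: 2 chloro (Cl, -1), 1 isothiocyanato (NCS, -1), 1 iodo (I, -1), 2 bromo (Br, -1). Ligand charge sum = -6.
With Sc in oxidation state +3, the complex ion is [Sc...]^3−.
Charge balance with ammonium (+1) requires 1 complex ion per 3 ammonium.

(NH4)3[ScBr2Cl2I(NCS)]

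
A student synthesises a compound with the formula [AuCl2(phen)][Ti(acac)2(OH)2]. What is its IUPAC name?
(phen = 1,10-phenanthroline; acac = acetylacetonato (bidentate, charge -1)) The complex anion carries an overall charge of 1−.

dichloro(1,10-phenanthroline)gold(III) bis(acetylacetonato)dihydroxotitanate(III)

The complex anion is given as 1−; its ligand charges sum to -4, so Ti = +3.
A 1:1 salt means the cation carries the equal and opposite charge, 1+.
Cation: ligand charges sum to -2; for the ion to be 1+, Au = +3.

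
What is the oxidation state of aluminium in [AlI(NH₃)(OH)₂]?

No counter-ion: the bracketed complex is neutral.
Ligand charges: 2×OH = -2; 1×I = -1; 1×NH3 neutral; sum -3.
Al + (-3) = 0 ⇒ Al is +3.

+3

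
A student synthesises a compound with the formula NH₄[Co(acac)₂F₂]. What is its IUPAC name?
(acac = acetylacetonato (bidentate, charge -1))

The 1 ammonium counter-ion carries a total charge of +1, so each complex ion is 1−.
Ligand charges: 2×fluoro (-1 each), 2×acetylacetonato (-1 each); total -4. So Co + (-4) = 1−, giving Co = +3.
The complex ion is anionic, so cobalt takes the -ate form cobaltate(III).

ammonium bis(acetylacetonato)difluorocobaltate(III)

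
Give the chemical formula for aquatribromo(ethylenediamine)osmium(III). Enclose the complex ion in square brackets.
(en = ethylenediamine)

Ligands: 3 bromo (Br, -1), 1 ethylenediamine (en, neutral), 1 aqua (H2O, neutral). Ligand charge sum = -3.
With Os in oxidation state +3, the complex ion is [Os...].

[OsBr3(en)(H2O)]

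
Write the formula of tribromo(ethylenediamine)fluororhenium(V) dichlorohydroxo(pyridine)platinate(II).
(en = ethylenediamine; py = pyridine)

Cation [Re…]: ligand charges -4, Re(V) ⇒ ion charge 1+.
Anion [Pt…]: ligand charges -3, Pt(II) ⇒ ion charge 1−.

[ReBr3(en)F][PtCl2(OH)(py)]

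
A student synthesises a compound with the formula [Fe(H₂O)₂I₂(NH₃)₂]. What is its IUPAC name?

diamminediaquadiiodoiron(II)

There is no counter-ion, so the complex is neutral overall.
Ligand charges: 2×aqua (neutral), 2×iodo (-1 each), 2×ammine (neutral); total -2. So Fe + (-2) = 0, giving Fe = +2.
Ligands are named alphabetically: ammine before aqua before iodo.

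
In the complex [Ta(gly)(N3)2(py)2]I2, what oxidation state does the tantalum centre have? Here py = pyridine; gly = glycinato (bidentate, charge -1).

2 iodide outside the brackets (-1 each) → the complex ion is 2+.
Ligand charges: 2×N3 = -2; 2×py neutral; 1×gly = -1; sum -3.
Ta + (-3) = 2+ ⇒ Ta is +5.

+5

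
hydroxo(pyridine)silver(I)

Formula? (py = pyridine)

Ligands: 1 pyridine (py, neutral), 1 hydroxo (OH, -1). Ligand charge sum = -1.
With Ag in oxidation state +1, the complex ion is [Ag...].

[Ag(OH)(py)]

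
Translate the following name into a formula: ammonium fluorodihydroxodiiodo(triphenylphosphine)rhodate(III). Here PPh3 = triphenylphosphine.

(NH4)2[RhFI2(OH)2(PPh3)]

Ligands: 2 iodo (I, -1), 2 hydroxo (OH, -1), 1 triphenylphosphine (PPh3, neutral), 1 fluoro (F, -1). Ligand charge sum = -5.
With Rh in oxidation state +3, the complex ion is [Rh...]^2−.
Charge balance with ammonium (+1) requires 1 complex ion per 2 ammonium.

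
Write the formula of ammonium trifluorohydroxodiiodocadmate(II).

Ligands: 1 hydroxo (OH, -1), 3 fluoro (F, -1), 2 iodo (I, -1). Ligand charge sum = -6.
With Cd in oxidation state +2, the complex ion is [Cd...]^4−.
Charge balance with ammonium (+1) requires 1 complex ion per 4 ammonium.

(NH4)4[CdF3I2(OH)]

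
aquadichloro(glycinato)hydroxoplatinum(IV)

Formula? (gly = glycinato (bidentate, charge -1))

Ligands: 1 aqua (H2O, neutral), 1 hydroxo (OH, -1), 1 glycinato (gly, -1), 2 chloro (Cl, -1). Ligand charge sum = -4.
With Pt in oxidation state +4, the complex ion is [Pt...].

[PtCl2(gly)(H2O)(OH)]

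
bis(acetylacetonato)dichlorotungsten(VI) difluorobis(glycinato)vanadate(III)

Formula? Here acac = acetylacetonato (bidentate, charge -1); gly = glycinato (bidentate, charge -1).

[W(acac)2Cl2][VF2(gly)2]2

Cation [W…]: ligand charges -4, W(VI) ⇒ ion charge 2+.
Anion [V…]: ligand charges -4, V(III) ⇒ ion charge 1−.
One 2+ cation requires 2 of the 1− anion.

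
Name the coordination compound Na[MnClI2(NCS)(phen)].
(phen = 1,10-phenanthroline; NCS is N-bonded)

The 1 sodium counter-ion carries a total charge of +1, so each complex ion is 1−.
Ligand charges: 2×iodo (-1 each), 1×1,10-phenanthroline (neutral), 1×chloro (-1 each), 1×isothiocyanato (-1 each); total -4. So Mn + (-4) = 1−, giving Mn = +3.
Ligands are named alphabetically: chloro before iodo before isothiocyanato before phenanthroline.
The complex ion is anionic, so manganese takes the -ate form manganate(III).

sodium chlorodiiodoisothiocyanato(1,10-phenanthroline)manganate(III)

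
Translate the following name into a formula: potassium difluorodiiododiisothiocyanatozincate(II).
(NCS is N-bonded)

Ligands: 2 fluoro (F, -1), 2 isothiocyanato (NCS, -1), 2 iodo (I, -1). Ligand charge sum = -6.
Charge balance with potassium (+1) requires 1 complex ion per 4 potassium.

K4[ZnF2I2(NCS)2]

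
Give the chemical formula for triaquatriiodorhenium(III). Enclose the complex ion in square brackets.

Ligands: 3 aqua (H2O, neutral), 3 iodo (I, -1). Ligand charge sum = -3.
With Re in oxidation state +3, the complex ion is [Re...].

[Re(H2O)3I3]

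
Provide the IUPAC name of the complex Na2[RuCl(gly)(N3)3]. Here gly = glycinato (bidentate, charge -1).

sodium triazidochloro(glycinato)ruthenate(III)

The 2 sodium counter-ions carry a total charge of +2, so each complex ion is 2−.
Ligand charges: 3×azido (-1 each), 1×chloro (-1 each), 1×glycinato (-1 each); total -5. So Ru + (-5) = 2−, giving Ru = +3.
Ligands are named alphabetically: azido before chloro before glycinato.
The complex ion is anionic, so ruthenium takes the -ate form ruthenate(III).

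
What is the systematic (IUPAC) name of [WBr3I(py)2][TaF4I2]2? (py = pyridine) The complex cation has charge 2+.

Both ions are complex: the cation is named first with the plain metal name, the anion second with the -ate form; each ion's ligands are alphabetised independently.
The complex cation is given as 2+; its ligand charges sum to -4, so W = +6.
With 2 anions per cation, each anion must be 2/2 = 1−.
Anion: ligand charges sum to -6; for the ion to be 1−, Ta = +5.

tribromoiodobis(pyridine)tungsten(VI) tetrafluorodiiodotantalate(V)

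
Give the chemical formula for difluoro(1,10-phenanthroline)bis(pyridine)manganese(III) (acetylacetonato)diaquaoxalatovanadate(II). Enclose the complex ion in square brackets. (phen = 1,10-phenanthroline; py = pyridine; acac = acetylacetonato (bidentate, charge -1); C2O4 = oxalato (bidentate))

Cation [Mn…]: ligand charges -2, Mn(III) ⇒ ion charge 1+.
Anion [V…]: ligand charges -3, V(II) ⇒ ion charge 1−.

[MnF2(phen)(py)2][V(acac)(C2O4)(H2O)2]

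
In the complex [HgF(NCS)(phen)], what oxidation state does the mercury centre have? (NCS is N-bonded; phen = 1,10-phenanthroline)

+2

No counter-ion: the bracketed complex is neutral.
Ligand charges: 1×NCS = -1; 1×F = -1; 1×phen neutral; sum -2.
Hg + (-2) = 0 ⇒ Hg is +2.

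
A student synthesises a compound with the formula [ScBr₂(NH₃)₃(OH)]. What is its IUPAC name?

triamminedibromohydroxoscandium(III)

There is no counter-ion, so the complex is neutral overall.
Ligand charges: 3×ammine (neutral), 2×bromo (-1 each), 1×hydroxo (-1 each); total -3. So Sc + (-3) = 0, giving Sc = +3.
Ligands are named alphabetically: ammine before bromo before hydroxo.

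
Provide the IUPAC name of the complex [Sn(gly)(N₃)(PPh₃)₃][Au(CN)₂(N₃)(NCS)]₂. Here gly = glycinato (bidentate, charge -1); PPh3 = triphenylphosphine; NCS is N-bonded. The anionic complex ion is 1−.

The complex anion is given as 1−; its ligand charges sum to -4, so Au = +3.
With 2 anions per cation, the cation must be 2×1 = 2+.
Cation: ligand charges sum to -2; for the ion to be 2+, Sn = +4.

azido(glycinato)tris(triphenylphosphine)tin(IV) azidodicyanoisothiocyanatoaurate(III)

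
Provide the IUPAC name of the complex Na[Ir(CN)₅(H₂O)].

The 1 sodium counter-ion carries a total charge of +1, so each complex ion is 1−.
Ligand charges: 1×aqua (neutral), 5×cyano (-1 each); total -5. So Ir + (-5) = 1−, giving Ir = +4.
The complex ion is anionic, so iridium takes the -ate form iridate(IV).

sodium aquapentacyanoiridate(IV)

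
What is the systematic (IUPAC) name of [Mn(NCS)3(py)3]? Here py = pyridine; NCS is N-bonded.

triisothiocyanatotris(pyridine)manganese(III)

There is no counter-ion, so the complex is neutral overall.
Ligand charges: 3×pyridine (neutral), 3×isothiocyanato (-1 each); total -3. So Mn + (-3) = 0, giving Mn = +3.
Ligands are named alphabetically: isothiocyanato before pyridine.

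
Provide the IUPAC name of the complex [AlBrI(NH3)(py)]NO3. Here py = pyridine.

The 1 nitrate counter-ion carries a total charge of -1, so each complex ion is 1+.
Ligand charges: 1×iodo (-1 each), 1×ammine (neutral), 1×bromo (-1 each), 1×pyridine (neutral); total -2. So Al + (-2) = 1+, giving Al = +3.
Ligands are named alphabetically: ammine before bromo before iodo before pyridine.

amminebromoiodo(pyridine)aluminium(III) nitrate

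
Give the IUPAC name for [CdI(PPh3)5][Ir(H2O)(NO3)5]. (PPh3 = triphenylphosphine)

Both ions are complex: the cation is named first with the plain metal name, the anion second with the -ate form; each ion's ligands are alphabetised independently.
Cadmium is always +2 in its complexes; the cation's ligand charges sum to -1, so the complex cation is 1+.
A 1:1 salt means the anion carries the equal and opposite charge, 1−.
Anion: ligand charges sum to -5; for the ion to be 1−, Ir = +4.

iodopentakis(triphenylphosphine)cadmium(II) aquapentanitratoiridate(IV)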